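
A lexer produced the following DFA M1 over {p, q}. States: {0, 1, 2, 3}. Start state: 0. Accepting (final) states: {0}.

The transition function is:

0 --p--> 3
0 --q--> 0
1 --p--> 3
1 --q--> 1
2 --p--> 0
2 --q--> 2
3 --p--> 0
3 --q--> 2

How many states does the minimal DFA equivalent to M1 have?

2

First remove the unreachable states {1}; 3 states remain.
Start with accepting vs non-accepting: {0} | {2,3}.
The partition is now stable with 2 blocks: {0} | {2,3}.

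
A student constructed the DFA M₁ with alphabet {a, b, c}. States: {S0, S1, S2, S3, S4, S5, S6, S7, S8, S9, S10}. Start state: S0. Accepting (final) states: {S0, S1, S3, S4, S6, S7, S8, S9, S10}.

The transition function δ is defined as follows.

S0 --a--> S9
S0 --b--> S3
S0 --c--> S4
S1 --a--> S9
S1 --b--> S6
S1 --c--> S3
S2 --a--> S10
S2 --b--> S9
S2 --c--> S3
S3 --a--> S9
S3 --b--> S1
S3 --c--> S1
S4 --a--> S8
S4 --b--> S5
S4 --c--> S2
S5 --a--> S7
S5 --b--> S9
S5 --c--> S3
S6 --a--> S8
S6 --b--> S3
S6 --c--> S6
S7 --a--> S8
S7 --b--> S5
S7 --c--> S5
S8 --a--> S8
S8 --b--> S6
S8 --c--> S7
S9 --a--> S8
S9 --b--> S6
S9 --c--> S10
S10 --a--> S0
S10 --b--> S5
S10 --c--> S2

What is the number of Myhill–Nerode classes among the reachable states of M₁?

Every state is reachable, so we keep all 11.
Initial partition by acceptance: {S0,S1,S3,S4,S6,S7,S8,S9,S10} | {S2,S5}.
Refine {S0,S1,S3,S4,S6,S7,S8,S9,S10} on symbol b: members go to different blocks, giving {S0,S1,S3,S6,S8,S9} and {S4,S7,S10}.
Refine {S0,S1,S3,S6,S8,S9} on symbol c: members go to different blocks, giving {S0,S8,S9} and {S1,S3,S6}.
The partition is now stable with 4 blocks: {S0,S8,S9} | {S2,S5} | {S4,S7,S10} | {S1,S3,S6}.

4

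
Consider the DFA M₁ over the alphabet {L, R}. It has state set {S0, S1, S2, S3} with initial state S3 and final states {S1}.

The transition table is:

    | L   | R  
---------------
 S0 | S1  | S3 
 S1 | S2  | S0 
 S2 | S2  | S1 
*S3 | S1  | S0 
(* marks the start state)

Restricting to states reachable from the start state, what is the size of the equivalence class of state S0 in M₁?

2

Every state is reachable, so we keep all 4.
P0 = {S1} | {S0,S2,S3}.
Refine {S0,S2,S3} on symbol L: members go to different blocks, giving {S0,S3} and {S2}.
Stable partition: {S1} | {S0,S3} | {S2} — 3 equivalence classes.
State S0 belongs to the block {S0,S3}, which has 2 states.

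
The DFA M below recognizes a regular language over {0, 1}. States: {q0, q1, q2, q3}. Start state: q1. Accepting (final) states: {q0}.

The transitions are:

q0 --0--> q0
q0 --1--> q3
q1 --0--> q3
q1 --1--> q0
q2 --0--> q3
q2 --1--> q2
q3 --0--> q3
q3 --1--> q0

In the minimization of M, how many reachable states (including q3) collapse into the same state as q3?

2

Reachable states from the start: {q0,q1,q3}. Unreachable: {q2} — drop them.
P0 = {q0} | {q1,q3}.
No further refinement is possible. Final partition (2 blocks): {q0} | {q1,q3}.
The equivalence class containing q3 is {q1,q3}, of size 2.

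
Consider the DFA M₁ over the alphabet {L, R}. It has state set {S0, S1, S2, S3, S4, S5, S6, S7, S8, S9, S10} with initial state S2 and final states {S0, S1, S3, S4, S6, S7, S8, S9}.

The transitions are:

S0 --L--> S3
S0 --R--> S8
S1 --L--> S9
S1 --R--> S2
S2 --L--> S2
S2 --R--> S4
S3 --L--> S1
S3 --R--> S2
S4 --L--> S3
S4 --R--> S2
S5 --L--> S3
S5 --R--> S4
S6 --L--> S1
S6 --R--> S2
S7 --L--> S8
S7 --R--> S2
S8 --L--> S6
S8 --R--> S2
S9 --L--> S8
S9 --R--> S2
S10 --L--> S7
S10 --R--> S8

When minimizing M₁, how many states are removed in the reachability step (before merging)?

4

Starting at S2 and following transitions, the reachable set is {S1, S2, S3, S4, S6, S8, S9}. That leaves S0, S5, S7, S10 unreachable — 4 in total.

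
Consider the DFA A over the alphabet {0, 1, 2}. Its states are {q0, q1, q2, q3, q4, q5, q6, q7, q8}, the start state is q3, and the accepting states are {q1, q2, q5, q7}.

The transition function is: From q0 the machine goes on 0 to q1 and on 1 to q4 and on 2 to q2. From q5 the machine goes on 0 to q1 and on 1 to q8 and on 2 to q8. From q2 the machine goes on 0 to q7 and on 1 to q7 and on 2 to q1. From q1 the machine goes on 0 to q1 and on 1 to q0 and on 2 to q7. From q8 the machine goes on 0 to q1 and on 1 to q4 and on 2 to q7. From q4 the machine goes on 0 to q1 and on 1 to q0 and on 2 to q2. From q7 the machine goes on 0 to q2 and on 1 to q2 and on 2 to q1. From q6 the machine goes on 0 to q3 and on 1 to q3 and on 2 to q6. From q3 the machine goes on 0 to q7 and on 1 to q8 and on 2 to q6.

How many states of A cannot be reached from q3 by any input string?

Starting at q3 and following transitions, the reachable set is {q0, q1, q2, q3, q4, q6, q7, q8}. That leaves q5 unreachable — 1 in total.

1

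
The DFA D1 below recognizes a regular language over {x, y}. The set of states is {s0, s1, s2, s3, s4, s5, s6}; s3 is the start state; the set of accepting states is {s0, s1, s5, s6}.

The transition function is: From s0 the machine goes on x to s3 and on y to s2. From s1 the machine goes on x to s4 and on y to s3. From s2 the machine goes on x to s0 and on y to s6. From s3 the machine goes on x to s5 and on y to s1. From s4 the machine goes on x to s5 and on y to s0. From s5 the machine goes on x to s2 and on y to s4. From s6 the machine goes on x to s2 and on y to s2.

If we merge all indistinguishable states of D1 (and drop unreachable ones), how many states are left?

2

All states are reachable from the start state.
Initial partition by acceptance: {s0,s1,s5,s6} | {s2,s3,s4}.
No further refinement is possible. Final partition (2 blocks): {s0,s1,s5,s6} | {s2,s3,s4}.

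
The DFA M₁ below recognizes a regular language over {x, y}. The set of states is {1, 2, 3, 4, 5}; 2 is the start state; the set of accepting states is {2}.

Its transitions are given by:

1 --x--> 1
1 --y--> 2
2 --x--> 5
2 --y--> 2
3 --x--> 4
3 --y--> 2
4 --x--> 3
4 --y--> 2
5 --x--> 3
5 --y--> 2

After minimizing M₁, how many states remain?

Reachable states from the start: {2,3,4,5}. Unreachable: {1} — drop them.
Start with accepting vs non-accepting: {2} | {3,4,5}.
No further refinement is possible. Final partition (2 blocks): {2} | {3,4,5}.

2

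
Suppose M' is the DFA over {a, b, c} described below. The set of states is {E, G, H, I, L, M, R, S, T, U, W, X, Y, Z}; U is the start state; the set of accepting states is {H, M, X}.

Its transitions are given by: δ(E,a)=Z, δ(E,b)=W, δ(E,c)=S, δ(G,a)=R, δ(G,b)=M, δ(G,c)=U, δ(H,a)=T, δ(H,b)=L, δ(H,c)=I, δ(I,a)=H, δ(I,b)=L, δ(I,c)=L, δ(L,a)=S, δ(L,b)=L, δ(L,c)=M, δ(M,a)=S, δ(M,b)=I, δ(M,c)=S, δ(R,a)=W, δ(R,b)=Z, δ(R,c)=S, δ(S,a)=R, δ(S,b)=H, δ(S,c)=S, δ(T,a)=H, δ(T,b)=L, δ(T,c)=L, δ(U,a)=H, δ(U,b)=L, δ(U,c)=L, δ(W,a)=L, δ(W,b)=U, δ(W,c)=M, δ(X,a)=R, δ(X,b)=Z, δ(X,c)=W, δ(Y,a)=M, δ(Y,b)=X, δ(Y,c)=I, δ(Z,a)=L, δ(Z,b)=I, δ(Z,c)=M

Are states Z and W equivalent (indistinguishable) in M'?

Yes

First remove the unreachable states {E,G,X,Y}; 10 states remain.
Initial partition by acceptance: {H,M} | {I,L,R,S,T,U,W,Z}.
Refine {I,L,R,S,T,U,W,Z} on symbol a: members go to different blocks, giving {L,R,S,W,Z} and {I,T,U}.
Refine {H,M} on symbol a: members go to different blocks, giving {H} and {M}.
Refine {L,R,S,W,Z} on symbol b: members go to different blocks, giving {W,Z} and {L,R} and {S}.
Refine {L,R} on symbol a: members go to different blocks, giving {L} and {R}.
No further refinement is possible. Final partition (7 blocks): {H} | {W,Z} | {I,T,U} | {M} | {L} | {S} | {R}.
Z and W lie in the same block of the stable partition, so they are equivalent — no string distinguishes them.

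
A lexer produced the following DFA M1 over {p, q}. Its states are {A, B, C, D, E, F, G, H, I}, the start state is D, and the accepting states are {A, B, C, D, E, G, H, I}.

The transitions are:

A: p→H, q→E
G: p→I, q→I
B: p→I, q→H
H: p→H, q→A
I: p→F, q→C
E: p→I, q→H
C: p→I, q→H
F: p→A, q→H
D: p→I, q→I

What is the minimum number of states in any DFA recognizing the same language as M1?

States {B,G} cannot be reached from the start state, so discard them.
Start with accepting vs non-accepting: {A,C,D,E,H,I} | {F}.
Split {A,C,D,E,H,I} by δ(·,p) → {A,C,D,E,H} and {I}.
On input p, block {A,C,D,E,H} splits into {C,D,E} and {A,H}.
Split {C,D,E} by δ(·,q) → {C,E} and {D}.
Split {A,H} by δ(·,q) → {A} and {H}.
Stable partition: {C,E} | {F} | {I} | {A} | {D} | {H} — 6 equivalence classes.

6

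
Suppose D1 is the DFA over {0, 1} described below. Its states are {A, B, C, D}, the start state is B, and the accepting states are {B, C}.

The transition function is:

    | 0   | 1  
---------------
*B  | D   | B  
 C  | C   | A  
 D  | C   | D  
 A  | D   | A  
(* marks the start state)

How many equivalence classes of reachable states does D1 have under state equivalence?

Initial partition by acceptance: {B,C} | {A,D}.
Refine {B,C} on symbol 0: members go to different blocks, giving {B} and {C}.
Split {A,D} by δ(·,0) → {A} and {D}.
Stable partition: {B} | {A} | {C} | {D} — 4 equivalence classes.

4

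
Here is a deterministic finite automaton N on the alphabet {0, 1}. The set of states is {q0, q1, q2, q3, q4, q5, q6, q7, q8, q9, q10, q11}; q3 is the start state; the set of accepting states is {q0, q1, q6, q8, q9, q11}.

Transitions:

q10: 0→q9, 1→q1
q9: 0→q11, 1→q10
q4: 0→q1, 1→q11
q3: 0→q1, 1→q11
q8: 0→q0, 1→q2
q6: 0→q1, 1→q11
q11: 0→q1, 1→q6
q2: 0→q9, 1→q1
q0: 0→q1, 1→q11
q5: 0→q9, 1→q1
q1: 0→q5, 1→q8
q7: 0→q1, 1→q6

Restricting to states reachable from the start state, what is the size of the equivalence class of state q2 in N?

First remove the unreachable states {q4,q7}; 10 states remain.
Initial partition by acceptance: {q0,q1,q6,q8,q9,q11} | {q2,q3,q5,q10}.
Split {q0,q1,q6,q8,q9,q11} by δ(·,0) → {q0,q6,q8,q9,q11} and {q1}.
Refine {q0,q6,q8,q9,q11} on symbol 0: members go to different blocks, giving {q0,q6,q11} and {q8,q9}.
Refine {q2,q3,q5,q10} on symbol 0: members go to different blocks, giving {q2,q5,q10} and {q3}.
Stable partition: {q0,q6,q11} | {q2,q5,q10} | {q1} | {q8,q9} | {q3} — 5 equivalence classes.
The equivalence class containing q2 is {q2,q5,q10}, of size 3.

3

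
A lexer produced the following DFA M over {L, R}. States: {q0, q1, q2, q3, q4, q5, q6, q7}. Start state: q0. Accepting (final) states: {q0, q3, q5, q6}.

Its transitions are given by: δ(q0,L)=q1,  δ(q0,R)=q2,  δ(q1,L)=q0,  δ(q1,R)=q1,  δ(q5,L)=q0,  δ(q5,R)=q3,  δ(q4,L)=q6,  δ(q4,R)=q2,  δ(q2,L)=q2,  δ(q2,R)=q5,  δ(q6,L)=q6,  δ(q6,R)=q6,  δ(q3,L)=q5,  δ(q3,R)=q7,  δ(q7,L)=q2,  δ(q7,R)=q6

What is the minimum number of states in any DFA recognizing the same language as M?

States {q4} cannot be reached from the start state, so discard them.
P0 = {q0,q3,q5,q6} | {q1,q2,q7}.
Split {q0,q3,q5,q6} by δ(·,L) → {q3,q5,q6} and {q0}.
Split {q3,q5,q6} by δ(·,L) → {q3,q6} and {q5}.
On input L, block {q3,q6} splits into {q3} and {q6}.
Split {q1,q2,q7} by δ(·,L) → {q2,q7} and {q1}.
Refine {q2,q7} on symbol R: members go to different blocks, giving {q2} and {q7}.
The partition is now stable with 7 blocks: {q3} | {q2} | {q0} | {q5} | {q6} | {q1} | {q7}.

7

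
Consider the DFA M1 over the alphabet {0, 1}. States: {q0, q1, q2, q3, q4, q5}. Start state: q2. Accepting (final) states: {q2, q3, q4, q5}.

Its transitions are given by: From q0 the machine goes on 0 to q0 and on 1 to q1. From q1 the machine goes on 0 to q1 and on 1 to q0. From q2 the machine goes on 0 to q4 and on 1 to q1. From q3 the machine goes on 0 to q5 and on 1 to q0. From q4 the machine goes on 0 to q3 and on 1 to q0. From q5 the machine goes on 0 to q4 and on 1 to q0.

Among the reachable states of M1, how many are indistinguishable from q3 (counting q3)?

4

Every state is reachable, so we keep all 6.
P0 = {q2,q3,q4,q5} | {q0,q1}.
The partition is now stable with 2 blocks: {q2,q3,q4,q5} | {q0,q1}.
The equivalence class containing q3 is {q2,q3,q4,q5}, of size 4.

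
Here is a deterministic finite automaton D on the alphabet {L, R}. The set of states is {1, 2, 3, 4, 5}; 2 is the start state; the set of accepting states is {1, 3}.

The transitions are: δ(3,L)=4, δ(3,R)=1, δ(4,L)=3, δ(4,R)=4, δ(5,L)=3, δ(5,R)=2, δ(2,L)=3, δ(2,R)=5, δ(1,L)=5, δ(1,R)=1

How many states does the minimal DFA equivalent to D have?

2

Initial partition by acceptance: {1,3} | {2,4,5}.
No further refinement is possible. Final partition (2 blocks): {1,3} | {2,4,5}.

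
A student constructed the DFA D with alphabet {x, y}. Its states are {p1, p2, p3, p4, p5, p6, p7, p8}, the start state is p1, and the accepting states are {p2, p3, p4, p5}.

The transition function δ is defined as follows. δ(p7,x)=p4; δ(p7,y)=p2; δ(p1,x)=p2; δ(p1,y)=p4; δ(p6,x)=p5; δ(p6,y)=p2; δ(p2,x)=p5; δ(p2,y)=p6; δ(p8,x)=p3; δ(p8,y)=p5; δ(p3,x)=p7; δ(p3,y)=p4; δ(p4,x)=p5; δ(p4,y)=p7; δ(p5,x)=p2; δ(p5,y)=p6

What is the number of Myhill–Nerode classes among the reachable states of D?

2

Reachable states from the start: {p1,p2,p4,p5,p6,p7}. Unreachable: {p3,p8} — drop them.
Start with accepting vs non-accepting: {p2,p4,p5} | {p1,p6,p7}.
No further refinement is possible. Final partition (2 blocks): {p2,p4,p5} | {p1,p6,p7}.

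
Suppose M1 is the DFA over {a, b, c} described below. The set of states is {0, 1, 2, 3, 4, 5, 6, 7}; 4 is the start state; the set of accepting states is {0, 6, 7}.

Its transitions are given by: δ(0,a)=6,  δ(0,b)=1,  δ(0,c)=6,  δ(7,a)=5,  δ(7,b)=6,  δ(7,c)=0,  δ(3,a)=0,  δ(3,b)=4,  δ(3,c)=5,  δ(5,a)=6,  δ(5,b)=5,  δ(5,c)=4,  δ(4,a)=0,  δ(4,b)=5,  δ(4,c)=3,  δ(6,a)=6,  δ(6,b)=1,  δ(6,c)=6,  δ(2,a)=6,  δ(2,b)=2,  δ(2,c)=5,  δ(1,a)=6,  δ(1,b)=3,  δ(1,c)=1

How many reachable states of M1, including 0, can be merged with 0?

First remove the unreachable states {2,7}; 6 states remain.
P0 = {0,6} | {1,3,4,5}.
The partition is now stable with 2 blocks: {0,6} | {1,3,4,5}.
State 0 belongs to the block {0,6}, which has 2 states.

2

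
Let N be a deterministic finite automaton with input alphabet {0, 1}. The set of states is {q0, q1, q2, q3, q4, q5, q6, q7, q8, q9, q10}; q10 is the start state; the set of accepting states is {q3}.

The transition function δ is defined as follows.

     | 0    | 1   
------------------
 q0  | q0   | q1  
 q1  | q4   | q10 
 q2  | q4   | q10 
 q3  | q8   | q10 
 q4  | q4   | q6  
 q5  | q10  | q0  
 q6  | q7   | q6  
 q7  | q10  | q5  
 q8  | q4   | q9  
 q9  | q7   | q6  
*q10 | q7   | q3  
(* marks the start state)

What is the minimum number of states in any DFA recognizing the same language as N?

8

Reachable states from the start: {q0,q1,q3,q4,q5,q6,q7,q8,q9,q10}. Unreachable: {q2} — drop them.
Start with accepting vs non-accepting: {q3} | {q0,q1,q4,q5,q6,q7,q8,q9,q10}.
On input 1, block {q0,q1,q4,q5,q6,q7,q8,q9,q10} splits into {q0,q1,q4,q5,q6,q7,q8,q9} and {q10}.
Split {q0,q1,q4,q5,q6,q7,q8,q9} by δ(·,0) → {q0,q1,q4,q6,q8,q9} and {q5,q7}.
On input 0, block {q0,q1,q4,q6,q8,q9} splits into {q0,q1,q4,q8} and {q6,q9}.
Split {q0,q1,q4,q8} by δ(·,1) → {q4,q8} and {q0} and {q1}.
Refine {q5,q7} on symbol 1: members go to different blocks, giving {q5} and {q7}.
No further refinement is possible. Final partition (8 blocks): {q3} | {q4,q8} | {q10} | {q5} | {q6,q9} | {q0} | {q1} | {q7}.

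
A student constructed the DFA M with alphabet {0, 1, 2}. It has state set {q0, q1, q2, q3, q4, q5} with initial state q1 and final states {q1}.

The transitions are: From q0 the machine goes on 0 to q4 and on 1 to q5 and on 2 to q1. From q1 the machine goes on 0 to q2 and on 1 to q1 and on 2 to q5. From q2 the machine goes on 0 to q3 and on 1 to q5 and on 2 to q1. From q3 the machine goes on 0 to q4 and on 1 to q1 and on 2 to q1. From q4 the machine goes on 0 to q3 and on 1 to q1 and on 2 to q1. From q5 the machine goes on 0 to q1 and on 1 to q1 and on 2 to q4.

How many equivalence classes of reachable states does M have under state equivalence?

First remove the unreachable states {q0}; 5 states remain.
Initial partition by acceptance: {q1} | {q2,q3,q4,q5}.
Split {q2,q3,q4,q5} by δ(·,0) → {q2,q3,q4} and {q5}.
Split {q2,q3,q4} by δ(·,1) → {q3,q4} and {q2}.
Stable partition: {q1} | {q3,q4} | {q5} | {q2} — 4 equivalence classes.

4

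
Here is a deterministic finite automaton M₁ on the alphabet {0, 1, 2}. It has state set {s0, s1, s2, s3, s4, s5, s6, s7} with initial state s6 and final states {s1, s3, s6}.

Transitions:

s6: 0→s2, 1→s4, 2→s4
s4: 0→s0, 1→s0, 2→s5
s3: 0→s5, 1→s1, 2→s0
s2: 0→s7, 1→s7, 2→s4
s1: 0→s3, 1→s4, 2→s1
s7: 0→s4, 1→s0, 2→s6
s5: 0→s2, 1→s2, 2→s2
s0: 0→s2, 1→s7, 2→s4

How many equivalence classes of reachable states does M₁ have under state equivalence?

6

States {s1,s3} cannot be reached from the start state, so discard them.
Start with accepting vs non-accepting: {s6} | {s0,s2,s4,s5,s7}.
Split {s0,s2,s4,s5,s7} by δ(·,2) → {s0,s2,s4,s5} and {s7}.
Split {s0,s2,s4,s5} by δ(·,0) → {s0,s4,s5} and {s2}.
Refine {s0,s4,s5} on symbol 0: members go to different blocks, giving {s0,s5} and {s4}.
Split {s0,s5} by δ(·,1) → {s0} and {s5}.
No further refinement is possible. Final partition (6 blocks): {s6} | {s0} | {s7} | {s2} | {s4} | {s5}.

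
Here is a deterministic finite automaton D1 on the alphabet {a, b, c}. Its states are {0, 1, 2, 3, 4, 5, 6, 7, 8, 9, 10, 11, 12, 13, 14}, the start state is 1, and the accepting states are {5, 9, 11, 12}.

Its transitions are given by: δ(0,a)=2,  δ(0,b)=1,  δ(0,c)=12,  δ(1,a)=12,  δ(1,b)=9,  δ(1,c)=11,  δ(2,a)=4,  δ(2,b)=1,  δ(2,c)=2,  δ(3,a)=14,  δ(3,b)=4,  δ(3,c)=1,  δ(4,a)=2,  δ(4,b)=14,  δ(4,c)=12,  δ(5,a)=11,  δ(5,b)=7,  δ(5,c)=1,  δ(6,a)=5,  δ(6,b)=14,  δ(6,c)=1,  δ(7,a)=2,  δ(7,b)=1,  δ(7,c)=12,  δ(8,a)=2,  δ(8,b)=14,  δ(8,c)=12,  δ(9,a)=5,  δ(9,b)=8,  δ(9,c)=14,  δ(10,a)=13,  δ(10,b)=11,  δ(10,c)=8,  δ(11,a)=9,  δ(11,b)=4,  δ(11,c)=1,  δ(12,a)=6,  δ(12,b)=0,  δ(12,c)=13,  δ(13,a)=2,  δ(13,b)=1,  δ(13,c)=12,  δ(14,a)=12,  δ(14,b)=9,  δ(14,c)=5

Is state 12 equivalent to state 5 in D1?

No

States {3,10} cannot be reached from the start state, so discard them.
Initial partition by acceptance: {5,9,11,12} | {0,1,2,4,6,7,8,13,14}.
Split {5,9,11,12} by δ(·,a) → {5,9,11} and {12}.
Split {0,1,2,4,6,7,8,13,14} by δ(·,a) → {0,2,4,7,8,13} and {1,14} and {6}.
On input c, block {0,2,4,7,8,13} splits into {0,4,7,8,13} and {2}.
The partition is now stable with 6 blocks: {5,9,11} | {0,4,7,8,13} | {12} | {1,14} | {6} | {2}.
12 and 5 end up in different blocks, so they are distinguishable. For instance, the string 'a' is accepted from only 5.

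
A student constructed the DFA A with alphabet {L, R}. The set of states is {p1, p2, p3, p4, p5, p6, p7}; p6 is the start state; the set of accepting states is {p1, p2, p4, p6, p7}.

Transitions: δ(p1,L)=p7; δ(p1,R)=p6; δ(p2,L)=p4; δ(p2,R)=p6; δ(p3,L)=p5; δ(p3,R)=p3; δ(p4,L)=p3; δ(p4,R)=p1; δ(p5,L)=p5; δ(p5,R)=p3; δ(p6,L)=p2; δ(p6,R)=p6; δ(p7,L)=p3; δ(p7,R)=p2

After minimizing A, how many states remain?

4

Every state is reachable, so we keep all 7.
Initial partition by acceptance: {p1,p2,p4,p6,p7} | {p3,p5}.
Refine {p1,p2,p4,p6,p7} on symbol L: members go to different blocks, giving {p1,p2,p6} and {p4,p7}.
Refine {p1,p2,p6} on symbol L: members go to different blocks, giving {p1,p2} and {p6}.
No further refinement is possible. Final partition (4 blocks): {p1,p2} | {p3,p5} | {p4,p7} | {p6}.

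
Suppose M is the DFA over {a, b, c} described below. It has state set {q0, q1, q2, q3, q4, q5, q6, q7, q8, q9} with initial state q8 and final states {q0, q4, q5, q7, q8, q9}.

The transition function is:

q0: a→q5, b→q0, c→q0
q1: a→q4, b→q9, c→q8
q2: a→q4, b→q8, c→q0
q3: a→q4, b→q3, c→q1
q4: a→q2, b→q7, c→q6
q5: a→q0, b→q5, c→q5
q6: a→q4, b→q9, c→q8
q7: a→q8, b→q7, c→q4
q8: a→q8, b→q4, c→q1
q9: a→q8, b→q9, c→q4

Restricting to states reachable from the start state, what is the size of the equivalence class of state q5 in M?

First remove the unreachable states {q3}; 9 states remain.
Initial partition by acceptance: {q0,q4,q5,q7,q8,q9} | {q1,q2,q6}.
Split {q0,q4,q5,q7,q8,q9} by δ(·,a) → {q0,q5,q7,q8,q9} and {q4}.
Split {q0,q5,q7,q8,q9} by δ(·,b) → {q0,q5,q7,q9} and {q8}.
On input a, block {q0,q5,q7,q9} splits into {q0,q5} and {q7,q9}.
Split {q1,q2,q6} by δ(·,b) → {q1,q6} and {q2}.
The partition is now stable with 6 blocks: {q0,q5} | {q1,q6} | {q4} | {q8} | {q7,q9} | {q2}.
State q5 belongs to the block {q0,q5}, which has 2 states.

2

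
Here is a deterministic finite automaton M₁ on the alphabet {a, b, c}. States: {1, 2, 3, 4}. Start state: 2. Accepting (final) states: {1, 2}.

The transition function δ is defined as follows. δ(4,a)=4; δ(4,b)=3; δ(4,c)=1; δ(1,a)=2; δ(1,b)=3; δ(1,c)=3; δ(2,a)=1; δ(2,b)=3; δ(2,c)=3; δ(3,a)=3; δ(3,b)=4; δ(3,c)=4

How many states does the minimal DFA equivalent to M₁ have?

Every state is reachable, so we keep all 4.
Initial partition by acceptance: {1,2} | {3,4}.
Refine {3,4} on symbol c: members go to different blocks, giving {3} and {4}.
The partition is now stable with 3 blocks: {1,2} | {3} | {4}.

3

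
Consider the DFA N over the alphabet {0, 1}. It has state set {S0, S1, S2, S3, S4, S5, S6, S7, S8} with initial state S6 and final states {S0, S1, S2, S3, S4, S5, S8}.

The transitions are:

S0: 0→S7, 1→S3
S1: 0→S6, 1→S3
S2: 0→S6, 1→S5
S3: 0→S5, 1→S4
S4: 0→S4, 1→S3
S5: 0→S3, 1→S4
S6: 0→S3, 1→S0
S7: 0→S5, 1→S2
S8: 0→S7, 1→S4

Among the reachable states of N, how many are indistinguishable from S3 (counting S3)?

3

Reachable states from the start: {S0,S2,S3,S4,S5,S6,S7}. Unreachable: {S1,S8} — drop them.
Initial partition by acceptance: {S0,S2,S3,S4,S5} | {S6,S7}.
Refine {S0,S2,S3,S4,S5} on symbol 0: members go to different blocks, giving {S3,S4,S5} and {S0,S2}.
The partition is now stable with 3 blocks: {S3,S4,S5} | {S6,S7} | {S0,S2}.
The equivalence class containing S3 is {S3,S4,S5}, of size 3.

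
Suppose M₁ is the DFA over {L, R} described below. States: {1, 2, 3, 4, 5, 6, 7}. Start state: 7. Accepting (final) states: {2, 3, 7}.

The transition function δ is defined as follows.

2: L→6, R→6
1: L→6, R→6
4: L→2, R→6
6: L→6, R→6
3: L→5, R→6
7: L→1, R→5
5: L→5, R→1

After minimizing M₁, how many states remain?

Reachable states from the start: {1,5,6,7}. Unreachable: {2,3,4} — drop them.
Initial partition by acceptance: {7} | {1,5,6}.
Stable partition: {7} | {1,5,6} — 2 equivalence classes.

2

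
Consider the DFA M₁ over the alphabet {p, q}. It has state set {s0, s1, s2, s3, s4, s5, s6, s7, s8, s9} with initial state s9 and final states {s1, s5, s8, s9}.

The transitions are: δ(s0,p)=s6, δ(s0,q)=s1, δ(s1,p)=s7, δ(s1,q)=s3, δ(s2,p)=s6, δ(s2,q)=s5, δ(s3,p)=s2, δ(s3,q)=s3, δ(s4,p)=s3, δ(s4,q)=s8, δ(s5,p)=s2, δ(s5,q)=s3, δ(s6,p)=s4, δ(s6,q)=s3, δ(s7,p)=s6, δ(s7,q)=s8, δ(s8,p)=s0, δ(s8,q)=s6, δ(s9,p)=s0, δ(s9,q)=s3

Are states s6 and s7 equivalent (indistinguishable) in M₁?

No

Start with accepting vs non-accepting: {s1,s5,s8,s9} | {s0,s2,s3,s4,s6,s7}.
Split {s0,s2,s3,s4,s6,s7} by δ(·,q) → {s0,s2,s4,s7} and {s3,s6}.
Stable partition: {s1,s5,s8,s9} | {s0,s2,s4,s7} | {s3,s6} — 3 equivalence classes.
s6 and s7 end up in different blocks, so they are distinguishable. For instance, the string 'q' is accepted from only s7.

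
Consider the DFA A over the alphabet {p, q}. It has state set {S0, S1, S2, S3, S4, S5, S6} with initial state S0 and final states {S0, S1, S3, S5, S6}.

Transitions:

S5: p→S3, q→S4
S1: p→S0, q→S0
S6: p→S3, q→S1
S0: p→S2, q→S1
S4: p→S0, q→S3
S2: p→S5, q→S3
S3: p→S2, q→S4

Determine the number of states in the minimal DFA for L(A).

6

Reachable states from the start: {S0,S1,S2,S3,S4,S5}. Unreachable: {S6} — drop them.
Initial partition by acceptance: {S0,S1,S3,S5} | {S2,S4}.
On input p, block {S0,S1,S3,S5} splits into {S0,S3} and {S1,S5}.
Split {S0,S3} by δ(·,q) → {S0} and {S3}.
Refine {S2,S4} on symbol p: members go to different blocks, giving {S2} and {S4}.
Split {S1,S5} by δ(·,p) → {S1} and {S5}.
Stable partition: {S0} | {S2} | {S1} | {S3} | {S4} | {S5} — 6 equivalence classes.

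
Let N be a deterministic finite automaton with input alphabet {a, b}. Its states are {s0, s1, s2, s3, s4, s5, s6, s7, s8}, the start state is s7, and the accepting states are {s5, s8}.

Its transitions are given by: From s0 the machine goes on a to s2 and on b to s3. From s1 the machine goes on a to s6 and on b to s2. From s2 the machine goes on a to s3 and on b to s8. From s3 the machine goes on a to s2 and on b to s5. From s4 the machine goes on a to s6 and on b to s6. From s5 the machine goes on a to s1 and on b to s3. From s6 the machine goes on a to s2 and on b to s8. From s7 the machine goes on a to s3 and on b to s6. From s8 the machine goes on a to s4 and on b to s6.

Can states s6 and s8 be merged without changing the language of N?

First remove the unreachable states {s0}; 8 states remain.
Initial partition by acceptance: {s5,s8} | {s1,s2,s3,s4,s6,s7}.
Split {s1,s2,s3,s4,s6,s7} by δ(·,b) → {s1,s4,s7} and {s2,s3,s6}.
The partition is now stable with 3 blocks: {s5,s8} | {s1,s4,s7} | {s2,s3,s6}.
s6 and s8 end up in different blocks, so they are distinguishable. For instance, the string 'ε' is accepted from only s8.

No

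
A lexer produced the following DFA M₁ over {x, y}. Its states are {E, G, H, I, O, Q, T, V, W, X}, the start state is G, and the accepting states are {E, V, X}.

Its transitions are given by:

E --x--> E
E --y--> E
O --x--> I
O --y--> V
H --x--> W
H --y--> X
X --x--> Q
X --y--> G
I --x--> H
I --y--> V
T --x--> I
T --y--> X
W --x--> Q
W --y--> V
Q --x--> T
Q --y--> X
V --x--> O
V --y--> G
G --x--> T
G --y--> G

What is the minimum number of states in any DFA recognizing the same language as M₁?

Reachable states from the start: {G,H,I,O,Q,T,V,W,X}. Unreachable: {E} — drop them.
Start with accepting vs non-accepting: {V,X} | {G,H,I,O,Q,T,W}.
On input y, block {G,H,I,O,Q,T,W} splits into {H,I,O,Q,T,W} and {G}.
Stable partition: {V,X} | {H,I,O,Q,T,W} | {G} — 3 equivalence classes.

3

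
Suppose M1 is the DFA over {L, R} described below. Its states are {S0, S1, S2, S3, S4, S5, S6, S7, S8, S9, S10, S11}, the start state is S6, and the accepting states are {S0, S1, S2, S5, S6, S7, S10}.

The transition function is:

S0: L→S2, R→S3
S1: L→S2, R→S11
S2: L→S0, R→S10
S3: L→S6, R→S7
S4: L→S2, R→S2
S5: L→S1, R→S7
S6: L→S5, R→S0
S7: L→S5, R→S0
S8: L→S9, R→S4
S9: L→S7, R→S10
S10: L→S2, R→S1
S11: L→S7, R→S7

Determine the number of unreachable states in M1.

3

BFS from S6 reaches {S0, S1, S2, S3, S5, S6, S7, S10, S11}; the 3 state(s) S4, S8, S9 are never visited.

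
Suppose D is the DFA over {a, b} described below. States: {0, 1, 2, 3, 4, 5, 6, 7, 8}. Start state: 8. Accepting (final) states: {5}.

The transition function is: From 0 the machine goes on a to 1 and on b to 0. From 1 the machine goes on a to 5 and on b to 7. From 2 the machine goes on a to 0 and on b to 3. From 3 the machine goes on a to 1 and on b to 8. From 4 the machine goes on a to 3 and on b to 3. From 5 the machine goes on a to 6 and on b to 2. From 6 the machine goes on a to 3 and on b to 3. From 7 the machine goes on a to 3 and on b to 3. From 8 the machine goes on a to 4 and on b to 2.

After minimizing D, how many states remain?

7

P0 = {5} | {0,1,2,3,4,6,7,8}.
On input a, block {0,1,2,3,4,6,7,8} splits into {0,2,3,4,6,7,8} and {1}.
Split {0,2,3,4,6,7,8} by δ(·,a) → {2,4,6,7,8} and {0,3}.
Split {2,4,6,7,8} by δ(·,a) → {2,4,6,7} and {8}.
Refine {0,3} on symbol b: members go to different blocks, giving {0} and {3}.
Refine {2,4,6,7} on symbol a: members go to different blocks, giving {4,6,7} and {2}.
The partition is now stable with 7 blocks: {5} | {4,6,7} | {1} | {0} | {8} | {3} | {2}.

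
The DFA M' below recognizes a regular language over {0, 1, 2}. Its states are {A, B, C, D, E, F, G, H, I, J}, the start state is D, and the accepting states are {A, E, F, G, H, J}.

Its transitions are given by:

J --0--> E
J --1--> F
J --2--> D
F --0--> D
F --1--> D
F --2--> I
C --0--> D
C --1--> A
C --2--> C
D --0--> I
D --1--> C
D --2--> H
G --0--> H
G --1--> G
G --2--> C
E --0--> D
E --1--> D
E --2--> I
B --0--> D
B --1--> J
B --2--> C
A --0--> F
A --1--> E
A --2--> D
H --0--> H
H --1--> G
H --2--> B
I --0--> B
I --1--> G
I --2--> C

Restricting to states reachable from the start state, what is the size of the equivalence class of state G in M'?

P0 = {A,E,F,G,H,J} | {B,C,D,I}.
Split {A,E,F,G,H,J} by δ(·,0) → {A,G,H,J} and {E,F}.
On input 0, block {A,G,H,J} splits into {A,J} and {G,H}.
Split {B,C,D,I} by δ(·,1) → {B,C} and {D} and {I}.
The partition is now stable with 6 blocks: {A,J} | {B,C} | {E,F} | {G,H} | {D} | {I}.
State G belongs to the block {G,H}, which has 2 states.

2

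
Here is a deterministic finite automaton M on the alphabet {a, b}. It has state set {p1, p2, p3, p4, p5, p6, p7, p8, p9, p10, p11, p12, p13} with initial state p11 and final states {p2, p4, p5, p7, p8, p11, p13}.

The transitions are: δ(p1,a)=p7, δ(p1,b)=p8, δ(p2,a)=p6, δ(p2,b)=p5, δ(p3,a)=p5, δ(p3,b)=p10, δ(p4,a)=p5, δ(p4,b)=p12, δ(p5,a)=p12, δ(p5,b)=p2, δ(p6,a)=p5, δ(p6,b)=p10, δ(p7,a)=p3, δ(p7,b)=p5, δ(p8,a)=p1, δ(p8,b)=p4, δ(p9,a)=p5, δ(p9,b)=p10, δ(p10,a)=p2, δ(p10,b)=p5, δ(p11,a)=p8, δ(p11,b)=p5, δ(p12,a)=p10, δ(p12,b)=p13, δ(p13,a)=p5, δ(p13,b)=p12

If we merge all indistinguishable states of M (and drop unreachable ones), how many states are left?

9

States {p9} cannot be reached from the start state, so discard them.
P0 = {p2,p4,p5,p7,p8,p11,p13} | {p1,p3,p6,p10,p12}.
On input a, block {p2,p4,p5,p7,p8,p11,p13} splits into {p2,p5,p7,p8} and {p4,p11,p13}.
Refine {p2,p5,p7,p8} on symbol b: members go to different blocks, giving {p2,p5,p7} and {p8}.
On input a, block {p1,p3,p6,p10,p12} splits into {p1,p3,p6,p10} and {p12}.
Refine {p2,p5,p7} on symbol a: members go to different blocks, giving {p2,p7} and {p5}.
Split {p1,p3,p6,p10} by δ(·,a) → {p1,p10} and {p3,p6}.
Split {p1,p10} by δ(·,b) → {p1} and {p10}.
On input a, block {p4,p11,p13} splits into {p4,p13} and {p11}.
Stable partition: {p2,p7} | {p1} | {p4,p13} | {p8} | {p12} | {p5} | {p3,p6} | {p10} | {p11} — 9 equivalence classes.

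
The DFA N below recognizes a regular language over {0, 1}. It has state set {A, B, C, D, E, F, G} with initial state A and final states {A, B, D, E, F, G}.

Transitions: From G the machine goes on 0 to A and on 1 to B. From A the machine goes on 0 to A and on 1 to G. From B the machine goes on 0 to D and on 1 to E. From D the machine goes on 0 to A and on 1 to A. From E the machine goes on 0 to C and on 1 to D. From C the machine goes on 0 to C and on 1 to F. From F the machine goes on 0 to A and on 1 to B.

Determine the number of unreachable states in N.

A breadth-first search from the start state visits every state.

0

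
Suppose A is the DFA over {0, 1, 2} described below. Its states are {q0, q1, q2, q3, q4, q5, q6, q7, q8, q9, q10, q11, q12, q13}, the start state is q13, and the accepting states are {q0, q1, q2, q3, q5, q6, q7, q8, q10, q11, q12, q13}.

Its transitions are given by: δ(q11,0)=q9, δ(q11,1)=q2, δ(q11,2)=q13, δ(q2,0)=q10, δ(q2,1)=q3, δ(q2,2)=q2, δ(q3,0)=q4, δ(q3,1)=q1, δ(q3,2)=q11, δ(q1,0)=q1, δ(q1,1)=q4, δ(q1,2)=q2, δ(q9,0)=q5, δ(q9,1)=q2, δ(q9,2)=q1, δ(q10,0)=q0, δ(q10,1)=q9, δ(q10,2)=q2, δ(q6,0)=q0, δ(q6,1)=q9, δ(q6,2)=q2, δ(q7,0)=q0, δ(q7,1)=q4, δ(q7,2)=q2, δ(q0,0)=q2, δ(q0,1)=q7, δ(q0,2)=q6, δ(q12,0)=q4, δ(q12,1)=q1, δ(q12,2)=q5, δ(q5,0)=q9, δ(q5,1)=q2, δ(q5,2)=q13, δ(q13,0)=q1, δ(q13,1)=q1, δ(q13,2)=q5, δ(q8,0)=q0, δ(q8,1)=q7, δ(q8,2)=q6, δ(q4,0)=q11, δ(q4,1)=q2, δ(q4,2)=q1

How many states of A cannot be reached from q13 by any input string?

2

No path from q13 leads to q8, q12; the other 12 states are all reachable.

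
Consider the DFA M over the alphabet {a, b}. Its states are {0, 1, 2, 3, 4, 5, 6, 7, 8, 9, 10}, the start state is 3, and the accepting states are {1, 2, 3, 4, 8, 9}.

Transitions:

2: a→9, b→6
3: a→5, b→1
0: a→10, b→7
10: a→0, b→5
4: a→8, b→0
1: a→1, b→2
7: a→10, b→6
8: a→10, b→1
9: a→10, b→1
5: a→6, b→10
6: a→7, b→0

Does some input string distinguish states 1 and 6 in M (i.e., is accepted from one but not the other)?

States {4,8} cannot be reached from the start state, so discard them.
Start with accepting vs non-accepting: {1,2,3,9} | {0,5,6,7,10}.
Split {1,2,3,9} by δ(·,a) → {1,2} and {3,9}.
Split {1,2} by δ(·,a) → {1} and {2}.
No further refinement is possible. Final partition (4 blocks): {1} | {0,5,6,7,10} | {3,9} | {2}.
1 and 6 end up in different blocks, so they are distinguishable. For instance, the string 'ε' is accepted from only 1.

Yes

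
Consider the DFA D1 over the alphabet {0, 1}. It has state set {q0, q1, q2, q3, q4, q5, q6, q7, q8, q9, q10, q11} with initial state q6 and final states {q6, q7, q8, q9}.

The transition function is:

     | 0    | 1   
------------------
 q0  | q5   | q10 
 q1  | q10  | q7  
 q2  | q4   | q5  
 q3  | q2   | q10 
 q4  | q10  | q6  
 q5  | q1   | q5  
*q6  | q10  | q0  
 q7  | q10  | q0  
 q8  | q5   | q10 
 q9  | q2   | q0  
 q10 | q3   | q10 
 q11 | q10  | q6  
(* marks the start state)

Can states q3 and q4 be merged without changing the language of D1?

States {q8,q9,q11} cannot be reached from the start state, so discard them.
Initial partition by acceptance: {q6,q7} | {q0,q1,q2,q3,q4,q5,q10}.
On input 1, block {q0,q1,q2,q3,q4,q5,q10} splits into {q0,q2,q3,q5,q10} and {q1,q4}.
Refine {q0,q2,q3,q5,q10} on symbol 0: members go to different blocks, giving {q0,q3,q10} and {q2,q5}.
Refine {q0,q3,q10} on symbol 0: members go to different blocks, giving {q0,q3} and {q10}.
No further refinement is possible. Final partition (5 blocks): {q6,q7} | {q0,q3} | {q1,q4} | {q2,q5} | {q10}.
q3 and q4 end up in different blocks, so they are distinguishable. For instance, the string '1' is accepted from only q4.

No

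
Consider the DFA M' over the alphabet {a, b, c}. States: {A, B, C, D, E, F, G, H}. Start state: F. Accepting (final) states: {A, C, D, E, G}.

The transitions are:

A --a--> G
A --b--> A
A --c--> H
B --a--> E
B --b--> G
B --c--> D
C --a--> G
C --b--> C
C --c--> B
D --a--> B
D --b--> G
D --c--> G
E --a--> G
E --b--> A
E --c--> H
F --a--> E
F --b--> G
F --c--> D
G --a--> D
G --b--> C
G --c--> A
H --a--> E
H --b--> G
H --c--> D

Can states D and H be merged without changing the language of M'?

No

Start with accepting vs non-accepting: {A,C,D,E,G} | {B,F,H}.
Split {A,C,D,E,G} by δ(·,a) → {A,C,E,G} and {D}.
On input a, block {A,C,E,G} splits into {A,C,E} and {G}.
The partition is now stable with 4 blocks: {A,C,E} | {B,F,H} | {D} | {G}.
D and H end up in different blocks, so they are distinguishable. For instance, the string 'ε' is accepted from only D.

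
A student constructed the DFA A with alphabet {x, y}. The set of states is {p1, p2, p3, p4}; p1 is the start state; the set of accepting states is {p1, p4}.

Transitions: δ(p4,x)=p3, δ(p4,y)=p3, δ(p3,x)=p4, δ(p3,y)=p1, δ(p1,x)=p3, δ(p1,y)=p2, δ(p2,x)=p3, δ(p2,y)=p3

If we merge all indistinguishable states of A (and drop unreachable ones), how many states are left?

Start with accepting vs non-accepting: {p1,p4} | {p2,p3}.
Split {p2,p3} by δ(·,x) → {p2} and {p3}.
Split {p1,p4} by δ(·,y) → {p1} and {p4}.
No further refinement is possible. Final partition (4 blocks): {p1} | {p2} | {p3} | {p4}.

4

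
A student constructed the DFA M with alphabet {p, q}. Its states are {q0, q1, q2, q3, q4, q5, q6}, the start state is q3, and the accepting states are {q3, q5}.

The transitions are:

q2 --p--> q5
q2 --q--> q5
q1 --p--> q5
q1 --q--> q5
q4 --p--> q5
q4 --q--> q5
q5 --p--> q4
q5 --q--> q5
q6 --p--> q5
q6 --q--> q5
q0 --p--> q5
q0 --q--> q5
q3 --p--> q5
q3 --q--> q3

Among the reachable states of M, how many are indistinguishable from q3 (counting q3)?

Reachable states from the start: {q3,q4,q5}. Unreachable: {q0,q1,q2,q6} — drop them.
Initial partition by acceptance: {q3,q5} | {q4}.
Refine {q3,q5} on symbol p: members go to different blocks, giving {q3} and {q5}.
The partition is now stable with 3 blocks: {q3} | {q4} | {q5}.
State q3 belongs to the block {q3}, which has 1 states.

1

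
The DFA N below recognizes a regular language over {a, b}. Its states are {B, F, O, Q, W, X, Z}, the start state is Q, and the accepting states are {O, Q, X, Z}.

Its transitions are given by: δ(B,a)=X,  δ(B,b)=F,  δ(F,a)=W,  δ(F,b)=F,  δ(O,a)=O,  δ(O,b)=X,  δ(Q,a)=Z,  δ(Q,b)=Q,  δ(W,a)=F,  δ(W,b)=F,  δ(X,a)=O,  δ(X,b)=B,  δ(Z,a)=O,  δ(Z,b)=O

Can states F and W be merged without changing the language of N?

Yes

All states are reachable from the start state.
P0 = {O,Q,X,Z} | {B,F,W}.
On input b, block {O,Q,X,Z} splits into {O,Q,Z} and {X}.
Refine {O,Q,Z} on symbol b: members go to different blocks, giving {Q,Z} and {O}.
On input a, block {Q,Z} splits into {Q} and {Z}.
On input a, block {B,F,W} splits into {F,W} and {B}.
The partition is now stable with 6 blocks: {Q} | {F,W} | {X} | {O} | {Z} | {B}.
F and W lie in the same block of the stable partition, so they are equivalent — no string distinguishes them.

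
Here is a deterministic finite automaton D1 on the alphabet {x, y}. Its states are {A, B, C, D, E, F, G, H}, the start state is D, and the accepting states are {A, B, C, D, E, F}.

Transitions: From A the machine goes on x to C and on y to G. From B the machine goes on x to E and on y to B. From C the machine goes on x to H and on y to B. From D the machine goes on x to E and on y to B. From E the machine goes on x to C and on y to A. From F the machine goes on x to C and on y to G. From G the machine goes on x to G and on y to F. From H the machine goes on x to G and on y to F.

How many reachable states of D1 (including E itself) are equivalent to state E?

Start with accepting vs non-accepting: {A,B,C,D,E,F} | {G,H}.
Split {A,B,C,D,E,F} by δ(·,x) → {A,B,D,E,F} and {C}.
On input x, block {A,B,D,E,F} splits into {A,E,F} and {B,D}.
On input y, block {A,E,F} splits into {A,F} and {E}.
The partition is now stable with 5 blocks: {A,F} | {G,H} | {C} | {B,D} | {E}.
The equivalence class containing E is {E}, of size 1.

1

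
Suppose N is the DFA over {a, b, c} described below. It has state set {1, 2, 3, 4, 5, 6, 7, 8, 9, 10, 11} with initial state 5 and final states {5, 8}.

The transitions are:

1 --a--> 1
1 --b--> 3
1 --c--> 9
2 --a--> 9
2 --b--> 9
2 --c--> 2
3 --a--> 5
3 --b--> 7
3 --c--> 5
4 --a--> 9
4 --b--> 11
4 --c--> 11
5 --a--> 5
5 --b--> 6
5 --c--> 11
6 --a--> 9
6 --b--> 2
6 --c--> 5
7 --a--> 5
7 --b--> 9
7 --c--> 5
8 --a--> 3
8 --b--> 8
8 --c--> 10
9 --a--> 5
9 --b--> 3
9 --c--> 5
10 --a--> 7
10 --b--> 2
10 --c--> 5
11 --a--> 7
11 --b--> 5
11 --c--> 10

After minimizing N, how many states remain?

5

Reachable states from the start: {2,3,5,6,7,9,10,11}. Unreachable: {1,4,8} — drop them.
Initial partition by acceptance: {5} | {2,3,6,7,9,10,11}.
Split {2,3,6,7,9,10,11} by δ(·,a) → {2,6,10,11} and {3,7,9}.
Refine {2,6,10,11} on symbol b: members go to different blocks, giving {6,10} and {2} and {11}.
The partition is now stable with 5 blocks: {5} | {6,10} | {3,7,9} | {2} | {11}.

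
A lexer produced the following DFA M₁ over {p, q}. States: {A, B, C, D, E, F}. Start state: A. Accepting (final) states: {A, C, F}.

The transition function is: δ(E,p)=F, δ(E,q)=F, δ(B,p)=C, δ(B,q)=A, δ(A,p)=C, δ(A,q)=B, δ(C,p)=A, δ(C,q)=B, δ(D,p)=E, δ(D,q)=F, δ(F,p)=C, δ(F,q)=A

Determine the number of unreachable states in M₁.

3

Starting at A and following transitions, the reachable set is {A, B, C}. That leaves D, E, F unreachable — 3 in total.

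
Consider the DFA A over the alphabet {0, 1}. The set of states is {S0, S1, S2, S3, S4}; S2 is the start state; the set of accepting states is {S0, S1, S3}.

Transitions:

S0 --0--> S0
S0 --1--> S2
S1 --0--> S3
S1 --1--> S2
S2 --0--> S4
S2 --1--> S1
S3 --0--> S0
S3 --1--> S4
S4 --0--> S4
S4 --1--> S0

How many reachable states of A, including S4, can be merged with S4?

2

All states are reachable from the start state.
P0 = {S0,S1,S3} | {S2,S4}.
Stable partition: {S0,S1,S3} | {S2,S4} — 2 equivalence classes.
State S4 belongs to the block {S2,S4}, which has 2 states.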